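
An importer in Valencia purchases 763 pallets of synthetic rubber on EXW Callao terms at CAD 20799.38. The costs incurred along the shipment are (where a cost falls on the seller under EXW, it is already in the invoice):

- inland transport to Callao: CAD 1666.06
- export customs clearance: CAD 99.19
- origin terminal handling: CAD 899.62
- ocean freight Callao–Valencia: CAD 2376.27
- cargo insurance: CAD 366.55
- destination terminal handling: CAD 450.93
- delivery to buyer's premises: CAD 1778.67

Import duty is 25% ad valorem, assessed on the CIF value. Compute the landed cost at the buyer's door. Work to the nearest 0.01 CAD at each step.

Total landed cost: CAD 34988.44

EXW: the seller makes goods available at their premises; the buyer bears all onward costs.
CIF value = EXW price + inland to port + export clearance + origin terminal + freight + insurance = 20799.38 + 1666.06 + 99.19 + 899.62 + 2376.27 + 366.55 = 26207.07
Import duty = 26207.07 × 25% = 6551.77
Buyer bears: inland to port 1666.06 + export clearance 99.19 + origin terminal 899.62 + freight 2376.27 + insurance 366.55 + destination terminal 450.93 + delivery 1778.67 + duty 6551.77 = 14189.06
Landed cost = invoice 20799.38 + 14189.06 = 34988.44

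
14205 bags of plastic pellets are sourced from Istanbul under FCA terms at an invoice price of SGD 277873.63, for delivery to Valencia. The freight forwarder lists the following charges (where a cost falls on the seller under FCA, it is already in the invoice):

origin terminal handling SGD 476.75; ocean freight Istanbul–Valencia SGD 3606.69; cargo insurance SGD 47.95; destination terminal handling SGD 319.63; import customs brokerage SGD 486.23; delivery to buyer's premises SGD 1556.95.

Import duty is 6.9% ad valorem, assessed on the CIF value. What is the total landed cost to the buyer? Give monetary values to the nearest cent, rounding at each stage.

Total landed cost: SGD 303826.18

FCA: the seller delivers export-cleared goods to the carrier; the buyer bears costs from that point.
CIF value = FCA price + origin terminal + freight + insurance = 277873.63 + 476.75 + 3606.69 + 47.95 = 282005.02
Import duty = 282005.02 × 6.9% = 19458.35
Buyer bears: origin terminal 476.75 + freight 3606.69 + insurance 47.95 + destination terminal 319.63 + brokerage 486.23 + delivery 1556.95 + duty 19458.35 = 25952.55
Landed cost = invoice 277873.63 + 25952.55 = 303826.18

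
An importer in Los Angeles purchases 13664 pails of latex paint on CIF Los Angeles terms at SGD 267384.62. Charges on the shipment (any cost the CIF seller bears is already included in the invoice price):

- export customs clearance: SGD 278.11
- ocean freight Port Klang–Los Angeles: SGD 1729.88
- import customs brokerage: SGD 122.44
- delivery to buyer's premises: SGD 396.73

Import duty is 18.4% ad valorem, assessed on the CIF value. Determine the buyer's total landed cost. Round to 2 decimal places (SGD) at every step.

CIF: the seller pays costs through ocean freight and marine insurance to the destination port.
Already in the invoice (seller's account under CIF): export clearance, freight — exclude.
The CIF price already equals the CIF value: 267384.62
Import duty = 267384.62 × 18.4% = 49198.77
Buyer bears: brokerage 122.44 + delivery 396.73 + duty 49198.77 = 49717.94
Landed cost = invoice 267384.62 + 49717.94 = 317102.56

Total landed cost: SGD 317102.56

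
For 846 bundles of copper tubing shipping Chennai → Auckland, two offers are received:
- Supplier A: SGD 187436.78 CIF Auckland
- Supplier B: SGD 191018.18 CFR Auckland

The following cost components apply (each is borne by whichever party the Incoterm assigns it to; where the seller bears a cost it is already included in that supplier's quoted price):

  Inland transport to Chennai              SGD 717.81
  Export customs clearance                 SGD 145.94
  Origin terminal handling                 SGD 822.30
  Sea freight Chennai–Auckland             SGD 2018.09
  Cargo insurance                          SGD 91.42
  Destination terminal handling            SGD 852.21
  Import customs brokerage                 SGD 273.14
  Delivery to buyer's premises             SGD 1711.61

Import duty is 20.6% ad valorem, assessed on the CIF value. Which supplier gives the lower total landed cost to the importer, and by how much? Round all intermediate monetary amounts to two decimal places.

Supplier A (CIF):
The CIF price already equals the CIF value: 187436.78
Import duty = 187436.78 × 20.6% = 38611.98
Buyer bears (A): 852.21 + 273.14 + 1711.61 = 2836.96
Landed cost (A) = invoice 187436.78 + 2836.96 + duty 38611.98 = 228885.72
Supplier B (CFR):
CIF value = CFR price + insurance = 191018.18 + 91.42 = 191109.60
Import duty = 191109.60 × 20.6% = 39368.58
Buyer bears (B): 91.42 + 852.21 + 273.14 + 1711.61 = 2928.38
Landed cost (B) = invoice 191018.18 + 2928.38 + duty 39368.58 = 233315.14
Difference = |228885.72 − 233315.14| = 4429.42

Supplier A is cheaper by SGD 4429.42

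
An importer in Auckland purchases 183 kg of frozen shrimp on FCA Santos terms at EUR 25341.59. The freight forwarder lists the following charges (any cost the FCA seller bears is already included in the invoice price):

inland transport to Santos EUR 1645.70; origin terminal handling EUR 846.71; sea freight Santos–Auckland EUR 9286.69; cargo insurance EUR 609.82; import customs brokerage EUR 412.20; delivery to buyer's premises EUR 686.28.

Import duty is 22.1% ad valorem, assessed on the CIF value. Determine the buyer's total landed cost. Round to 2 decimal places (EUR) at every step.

FCA: the seller delivers export-cleared goods to the carrier; the buyer bears costs from that point.
Already in the invoice (seller's account under FCA): inland to port — exclude.
CIF value = FCA price + origin terminal + freight + insurance = 25341.59 + 846.71 + 9286.69 + 609.82 = 36084.81
Import duty = 36084.81 × 22.1% = 7974.74
Buyer bears: origin terminal 846.71 + freight 9286.69 + insurance 609.82 + brokerage 412.20 + delivery 686.28 + duty 7974.74 = 19816.44
Landed cost = invoice 25341.59 + 19816.44 = 45158.03

Total landed cost: EUR 45158.03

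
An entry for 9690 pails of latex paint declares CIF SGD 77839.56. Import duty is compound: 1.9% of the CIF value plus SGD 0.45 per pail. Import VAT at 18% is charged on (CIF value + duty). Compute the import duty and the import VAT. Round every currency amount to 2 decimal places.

Ad valorem component: 77839.56 × 1.9% = 1478.95
Specific component: 9690 × 0.45 = 4360.50
Import duty = 1478.95 + 4360.50 = 5839.45
VAT base = CIF + duty = 77839.56 + 5839.45 = 83679.01
Import VAT = 83679.01 × 18% = 15062.22

Import duty: SGD 5839.45; import VAT: SGD 15062.22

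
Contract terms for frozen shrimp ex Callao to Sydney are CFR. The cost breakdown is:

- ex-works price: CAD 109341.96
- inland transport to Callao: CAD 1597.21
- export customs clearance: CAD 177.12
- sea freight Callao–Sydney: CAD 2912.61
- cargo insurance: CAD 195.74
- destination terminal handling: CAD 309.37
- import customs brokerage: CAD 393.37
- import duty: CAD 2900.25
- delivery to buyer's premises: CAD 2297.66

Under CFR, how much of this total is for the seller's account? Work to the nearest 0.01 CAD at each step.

Seller's account: CAD 114028.90

CFR: the seller pays costs through ocean freight to the destination port, but not insurance.
Seller's account: goods 109341.96 + inland to port 1597.21 + export clearance 177.12 + freight 2912.61 = 114028.90
Buyer's account: insurance 195.74 + destination terminal 309.37 + brokerage 393.37 + duty 2900.25 + delivery 2297.66 = 6096.39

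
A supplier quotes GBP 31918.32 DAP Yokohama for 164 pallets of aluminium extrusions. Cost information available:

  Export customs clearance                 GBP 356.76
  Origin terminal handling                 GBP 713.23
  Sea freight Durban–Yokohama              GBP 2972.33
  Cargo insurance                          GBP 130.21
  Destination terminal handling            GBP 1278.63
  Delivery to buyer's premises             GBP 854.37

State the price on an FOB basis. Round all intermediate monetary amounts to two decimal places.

FOB price: GBP 26682.78

Not relevant to the conversion: origin terminal, export clearance — on the seller under both DAP and FOB; already in the DAP price and stays in the FOB price.
From DAP to FOB, the seller no longer bears: freight, insurance, destination terminal, delivery.
FOB price = 31918.32 − 2972.33 − 130.21 − 1278.63 − 854.37 = 26682.78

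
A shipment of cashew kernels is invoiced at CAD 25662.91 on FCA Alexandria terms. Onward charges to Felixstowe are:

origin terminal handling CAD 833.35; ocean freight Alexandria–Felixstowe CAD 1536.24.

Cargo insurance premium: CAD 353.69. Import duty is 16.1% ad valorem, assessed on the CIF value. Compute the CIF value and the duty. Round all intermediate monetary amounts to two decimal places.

CIF = FCA price + pre-shipment costs + freight + insurance
CIF = 25662.91 + 833.35 + 1536.24 + 353.69 = 28386.19
Import duty = 28386.19 × 16.1% = 4570.18

CIF value: CAD 28386.19; import duty: CAD 4570.18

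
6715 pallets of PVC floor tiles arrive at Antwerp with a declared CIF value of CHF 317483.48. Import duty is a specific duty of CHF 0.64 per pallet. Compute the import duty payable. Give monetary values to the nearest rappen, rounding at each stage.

Import duty = 6715 × 0.64 = 4297.60

Import duty: CHF 4297.60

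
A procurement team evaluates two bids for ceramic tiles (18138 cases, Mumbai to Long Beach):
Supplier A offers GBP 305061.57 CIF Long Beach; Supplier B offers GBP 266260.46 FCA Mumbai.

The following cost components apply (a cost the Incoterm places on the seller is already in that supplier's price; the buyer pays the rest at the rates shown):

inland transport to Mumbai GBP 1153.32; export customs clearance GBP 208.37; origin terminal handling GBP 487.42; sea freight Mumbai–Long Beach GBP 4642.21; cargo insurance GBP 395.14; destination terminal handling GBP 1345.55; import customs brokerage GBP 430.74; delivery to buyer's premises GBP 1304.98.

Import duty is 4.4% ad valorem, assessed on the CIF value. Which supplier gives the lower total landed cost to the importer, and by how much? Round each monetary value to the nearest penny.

Supplier B is cheaper by GBP 34740.50

Supplier A (CIF):
The CIF price already equals the CIF value: 305061.57
Import duty = 305061.57 × 4.4% = 13422.71
Buyer bears (A): 1345.55 + 430.74 + 1304.98 = 3081.27
Landed cost (A) = invoice 305061.57 + 3081.27 + duty 13422.71 = 321565.55
Supplier B (FCA):
CIF value = FCA price + origin terminal + freight + insurance = 266260.46 + 487.42 + 4642.21 + 395.14 = 271785.23
Import duty = 271785.23 × 4.4% = 11958.55
Buyer bears (B): 487.42 + 4642.21 + 395.14 + 1345.55 + 430.74 + 1304.98 = 8606.04
Landed cost (B) = invoice 266260.46 + 8606.04 + duty 11958.55 = 286825.05
Difference = |321565.55 − 286825.05| = 34740.50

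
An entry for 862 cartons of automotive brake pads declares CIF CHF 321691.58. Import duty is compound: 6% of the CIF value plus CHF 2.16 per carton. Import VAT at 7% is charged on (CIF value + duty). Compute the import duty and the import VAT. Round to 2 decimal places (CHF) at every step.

Ad valorem component: 321691.58 × 6% = 19301.49
Specific component: 862 × 2.16 = 1861.92
Import duty = 19301.49 + 1861.92 = 21163.41
VAT base = CIF + duty = 321691.58 + 21163.41 = 342854.99
Import VAT = 342854.99 × 7% = 23999.85

Import duty: CHF 21163.41; import VAT: CHF 23999.85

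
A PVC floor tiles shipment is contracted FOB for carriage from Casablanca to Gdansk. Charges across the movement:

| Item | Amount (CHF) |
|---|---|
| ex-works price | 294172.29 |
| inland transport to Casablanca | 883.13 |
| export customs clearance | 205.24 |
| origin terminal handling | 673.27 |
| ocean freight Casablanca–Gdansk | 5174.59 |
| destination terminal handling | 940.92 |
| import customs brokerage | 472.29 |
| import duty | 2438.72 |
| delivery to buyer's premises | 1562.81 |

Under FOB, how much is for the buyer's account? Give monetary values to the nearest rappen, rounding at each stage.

FOB: the seller bears costs until goods are on board at the origin port; the buyer bears freight, insurance and all costs thereafter.
Seller's account: goods 294172.29 + inland to port 883.13 + export clearance 205.24 + origin terminal 673.27 = 295933.93
Buyer's account: freight 5174.59 + destination terminal 940.92 + brokerage 472.29 + duty 2438.72 + delivery 1562.81 = 10589.33

Buyer's account: CHF 10589.33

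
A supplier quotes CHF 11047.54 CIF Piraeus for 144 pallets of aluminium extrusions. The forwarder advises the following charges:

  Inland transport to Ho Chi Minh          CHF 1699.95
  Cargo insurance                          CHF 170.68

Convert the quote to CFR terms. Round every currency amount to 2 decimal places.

Not relevant to the conversion: inland to port — on the seller under both CIF and CFR; already in the CIF price and stays in the CFR price.
From CIF to CFR, the seller no longer bears: insurance.
CFR price = 11047.54 − 170.68 = 10876.86

CFR price: CHF 10876.86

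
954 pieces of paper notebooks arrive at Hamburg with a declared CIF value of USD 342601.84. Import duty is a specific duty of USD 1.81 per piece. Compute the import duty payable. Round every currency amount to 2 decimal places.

Import duty = 954 × 1.81 = 1726.74

Import duty: USD 1726.74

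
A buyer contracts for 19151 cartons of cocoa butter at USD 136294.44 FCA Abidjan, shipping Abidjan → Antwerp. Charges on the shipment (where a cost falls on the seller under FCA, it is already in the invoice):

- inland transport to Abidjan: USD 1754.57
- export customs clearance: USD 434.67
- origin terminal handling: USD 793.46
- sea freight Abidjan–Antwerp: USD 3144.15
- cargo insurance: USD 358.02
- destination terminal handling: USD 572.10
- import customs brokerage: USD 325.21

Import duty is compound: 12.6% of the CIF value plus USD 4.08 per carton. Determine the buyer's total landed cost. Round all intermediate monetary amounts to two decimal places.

FCA: the seller delivers export-cleared goods to the carrier; the buyer bears costs from that point.
Already in the invoice (seller's account under FCA): inland to port, export clearance — exclude.
CIF value = FCA price + origin terminal + freight + insurance = 136294.44 + 793.46 + 3144.15 + 358.02 = 140590.07
Ad valorem component: 140590.07 × 12.6% = 17714.35
Specific component: 19151 × 4.08 = 78136.08
Import duty = 17714.35 + 78136.08 = 95850.43
Buyer bears: origin terminal 793.46 + freight 3144.15 + insurance 358.02 + destination terminal 572.10 + brokerage 325.21 + duty 95850.43 = 101043.37
Landed cost = invoice 136294.44 + 101043.37 = 237337.81

Total landed cost: USD 237337.81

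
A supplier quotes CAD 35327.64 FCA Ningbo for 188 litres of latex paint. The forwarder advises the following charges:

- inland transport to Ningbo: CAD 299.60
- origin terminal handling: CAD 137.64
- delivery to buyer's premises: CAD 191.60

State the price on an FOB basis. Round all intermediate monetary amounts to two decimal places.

FOB price: CAD 35465.28

Not relevant to the conversion: inland to port — on the seller under both FCA and FOB; already in the FCA price and stays in the FOB price. delivery — on the buyer under both terms; not part of either seller's price.
From FCA to FOB, the seller additionally bears: origin terminal.
FOB price = 35327.64 + 137.64 = 35465.28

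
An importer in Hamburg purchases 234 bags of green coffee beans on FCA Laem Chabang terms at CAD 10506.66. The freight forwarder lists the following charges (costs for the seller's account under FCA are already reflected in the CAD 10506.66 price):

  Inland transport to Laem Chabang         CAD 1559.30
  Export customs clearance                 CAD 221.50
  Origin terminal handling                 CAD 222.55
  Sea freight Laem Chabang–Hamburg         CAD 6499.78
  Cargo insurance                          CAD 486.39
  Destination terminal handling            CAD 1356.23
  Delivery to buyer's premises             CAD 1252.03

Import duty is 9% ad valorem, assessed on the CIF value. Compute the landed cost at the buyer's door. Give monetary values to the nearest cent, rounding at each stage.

Total landed cost: CAD 21918.02

FCA: the seller delivers export-cleared goods to the carrier; the buyer bears costs from that point.
Already in the invoice (seller's account under FCA): inland to port, export clearance — exclude.
CIF value = FCA price + origin terminal + freight + insurance = 10506.66 + 222.55 + 6499.78 + 486.39 = 17715.38
Import duty = 17715.38 × 9% = 1594.38
Buyer bears: origin terminal 222.55 + freight 6499.78 + insurance 486.39 + destination terminal 1356.23 + delivery 1252.03 + duty 1594.38 = 11411.36
Landed cost = invoice 10506.66 + 11411.36 = 21918.02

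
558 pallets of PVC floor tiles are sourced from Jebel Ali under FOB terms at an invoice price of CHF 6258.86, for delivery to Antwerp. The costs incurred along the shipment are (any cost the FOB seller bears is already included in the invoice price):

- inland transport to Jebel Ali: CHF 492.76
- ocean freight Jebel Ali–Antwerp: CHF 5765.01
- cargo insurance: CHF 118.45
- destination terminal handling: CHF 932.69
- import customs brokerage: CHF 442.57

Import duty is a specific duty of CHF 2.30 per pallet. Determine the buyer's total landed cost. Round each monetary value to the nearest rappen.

Total landed cost: CHF 14800.98

FOB: the seller bears costs until goods are on board at the origin port; the buyer bears freight, insurance and all costs thereafter.
Already in the invoice (seller's account under FOB): inland to port — exclude.
CIF value = FOB price + freight + insurance = 6258.86 + 5765.01 + 118.45 = 12142.32
Import duty = 558 × 2.30 = 1283.40
Buyer bears: freight 5765.01 + insurance 118.45 + destination terminal 932.69 + brokerage 442.57 + duty 1283.40 = 8542.12
Landed cost = invoice 6258.86 + 8542.12 = 14800.98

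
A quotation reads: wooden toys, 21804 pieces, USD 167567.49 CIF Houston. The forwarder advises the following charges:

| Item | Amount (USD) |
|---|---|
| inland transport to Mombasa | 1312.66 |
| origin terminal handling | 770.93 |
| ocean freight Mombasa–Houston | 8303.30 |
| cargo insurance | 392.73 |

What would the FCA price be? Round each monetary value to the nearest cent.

Not relevant to the conversion: inland to port — on the seller under both CIF and FCA; already in the CIF price and stays in the FCA price.
From CIF to FCA, the seller no longer bears: origin terminal, freight, insurance.
FCA price = 167567.49 − 770.93 − 8303.30 − 392.73 = 158100.53

FCA price: USD 158100.53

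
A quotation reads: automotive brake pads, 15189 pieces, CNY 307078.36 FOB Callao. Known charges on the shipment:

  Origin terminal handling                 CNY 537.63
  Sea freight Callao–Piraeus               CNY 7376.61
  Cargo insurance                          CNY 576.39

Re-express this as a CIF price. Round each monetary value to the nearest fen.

Not relevant to the conversion: origin terminal — on the seller under both FOB and CIF; already in the FOB price and stays in the CIF price.
From FOB to CIF, the seller additionally bears: freight, insurance.
CIF price = 307078.36 + 7376.61 + 576.39 = 315031.36

CIF price: CNY 315031.36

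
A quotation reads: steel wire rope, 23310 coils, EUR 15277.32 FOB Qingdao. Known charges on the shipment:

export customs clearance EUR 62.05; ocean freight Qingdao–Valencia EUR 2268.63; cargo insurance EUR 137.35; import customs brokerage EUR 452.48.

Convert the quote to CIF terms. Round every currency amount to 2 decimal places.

Not relevant to the conversion: export clearance — on the seller under both FOB and CIF; already in the FOB price and stays in the CIF price. brokerage — on the buyer under both terms; not part of either seller's price.
From FOB to CIF, the seller additionally bears: freight, insurance.
CIF price = 15277.32 + 2268.63 + 137.35 = 17683.30

CIF price: EUR 17683.30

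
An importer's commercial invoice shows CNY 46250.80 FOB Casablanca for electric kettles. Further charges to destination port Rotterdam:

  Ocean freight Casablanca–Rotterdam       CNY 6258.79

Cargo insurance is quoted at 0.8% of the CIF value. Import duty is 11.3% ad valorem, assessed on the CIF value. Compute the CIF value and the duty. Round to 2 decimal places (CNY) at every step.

CIF value: CNY 52933.05; import duty: CNY 5981.43

Let C be the CIF value. C = FOB price + freight + 0.8% × C
C − 0.8% × C = 46250.80 + 6258.79
0.992 × C = 52509.59
C = 52509.59 / 0.992 = 52933.05
Insurance premium = 0.8% × 52933.05 = 423.46
Import duty = 52933.05 × 11.3% = 5981.43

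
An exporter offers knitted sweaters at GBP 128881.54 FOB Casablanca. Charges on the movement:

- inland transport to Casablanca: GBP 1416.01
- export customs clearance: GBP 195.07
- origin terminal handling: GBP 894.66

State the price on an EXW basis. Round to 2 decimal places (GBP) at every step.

EXW price: GBP 126375.80

From FOB to EXW, the seller no longer bears: inland to port, export clearance, origin terminal.
EXW price = 128881.54 − 1416.01 − 195.07 − 894.66 = 126375.80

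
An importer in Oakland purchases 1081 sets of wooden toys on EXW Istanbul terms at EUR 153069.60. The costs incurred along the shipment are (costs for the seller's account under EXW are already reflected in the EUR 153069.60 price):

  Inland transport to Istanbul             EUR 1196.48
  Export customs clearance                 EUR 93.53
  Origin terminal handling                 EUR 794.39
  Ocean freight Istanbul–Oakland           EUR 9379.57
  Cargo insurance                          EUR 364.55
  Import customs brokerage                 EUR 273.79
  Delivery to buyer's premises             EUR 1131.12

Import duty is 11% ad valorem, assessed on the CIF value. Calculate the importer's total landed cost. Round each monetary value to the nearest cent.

Total landed cost: EUR 184441.82

EXW: the seller makes goods available at their premises; the buyer bears all onward costs.
CIF value = EXW price + inland to port + export clearance + origin terminal + freight + insurance = 153069.60 + 1196.48 + 93.53 + 794.39 + 9379.57 + 364.55 = 164898.12
Import duty = 164898.12 × 11% = 18138.79
Buyer bears: inland to port 1196.48 + export clearance 93.53 + origin terminal 794.39 + freight 9379.57 + insurance 364.55 + brokerage 273.79 + delivery 1131.12 + duty 18138.79 = 31372.22
Landed cost = invoice 153069.60 + 31372.22 = 184441.82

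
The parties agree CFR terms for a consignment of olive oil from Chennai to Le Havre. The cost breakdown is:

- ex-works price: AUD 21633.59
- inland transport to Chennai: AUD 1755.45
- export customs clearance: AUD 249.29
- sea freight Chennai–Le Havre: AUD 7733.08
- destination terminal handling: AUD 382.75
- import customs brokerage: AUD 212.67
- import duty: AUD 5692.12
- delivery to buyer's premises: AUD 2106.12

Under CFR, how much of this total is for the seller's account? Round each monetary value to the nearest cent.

Seller's account: AUD 31371.41

CFR: the seller pays costs through ocean freight to the destination port, but not insurance.
Seller's account: goods 21633.59 + inland to port 1755.45 + export clearance 249.29 + freight 7733.08 = 31371.41
Buyer's account: destination terminal 382.75 + brokerage 212.67 + duty 5692.12 + delivery 2106.12 = 8393.66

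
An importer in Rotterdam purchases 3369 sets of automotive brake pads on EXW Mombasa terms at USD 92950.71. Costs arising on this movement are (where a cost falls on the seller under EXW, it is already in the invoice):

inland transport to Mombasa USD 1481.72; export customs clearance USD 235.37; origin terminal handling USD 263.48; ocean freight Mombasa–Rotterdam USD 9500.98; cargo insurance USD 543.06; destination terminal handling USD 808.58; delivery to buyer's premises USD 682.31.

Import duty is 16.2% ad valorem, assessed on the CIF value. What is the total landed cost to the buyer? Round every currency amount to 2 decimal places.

EXW: the seller makes goods available at their premises; the buyer bears all onward costs.
CIF value = EXW price + inland to port + export clearance + origin terminal + freight + insurance = 92950.71 + 1481.72 + 235.37 + 263.48 + 9500.98 + 543.06 = 104975.32
Import duty = 104975.32 × 16.2% = 17006.00
Buyer bears: inland to port 1481.72 + export clearance 235.37 + origin terminal 263.48 + freight 9500.98 + insurance 543.06 + destination terminal 808.58 + delivery 682.31 + duty 17006.00 = 30521.50
Landed cost = invoice 92950.71 + 30521.50 = 123472.21

Total landed cost: USD 123472.21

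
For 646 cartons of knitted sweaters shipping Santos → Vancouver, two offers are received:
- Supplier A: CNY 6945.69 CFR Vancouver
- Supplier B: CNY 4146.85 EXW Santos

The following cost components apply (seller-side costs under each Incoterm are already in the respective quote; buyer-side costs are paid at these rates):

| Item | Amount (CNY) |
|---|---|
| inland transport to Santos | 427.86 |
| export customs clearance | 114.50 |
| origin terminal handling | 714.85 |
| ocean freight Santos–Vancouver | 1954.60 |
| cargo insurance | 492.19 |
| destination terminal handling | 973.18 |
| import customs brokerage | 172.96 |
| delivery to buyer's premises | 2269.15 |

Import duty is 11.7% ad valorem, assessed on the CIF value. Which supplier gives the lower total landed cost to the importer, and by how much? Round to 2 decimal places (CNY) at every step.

Supplier A (CFR):
CIF value = CFR price + insurance = 6945.69 + 492.19 = 7437.88
Import duty = 7437.88 × 11.7% = 870.23
Buyer bears (A): 492.19 + 973.18 + 172.96 + 2269.15 = 3907.48
Landed cost (A) = invoice 6945.69 + 3907.48 + duty 870.23 = 11723.40
Supplier B (EXW):
CIF value = EXW price + inland to port + export clearance + origin terminal + freight + insurance = 4146.85 + 427.86 + 114.50 + 714.85 + 1954.60 + 492.19 = 7850.85
Import duty = 7850.85 × 11.7% = 918.55
Buyer bears (B): 427.86 + 114.50 + 714.85 + 1954.60 + 492.19 + 973.18 + 172.96 + 2269.15 = 7119.29
Landed cost (B) = invoice 4146.85 + 7119.29 + duty 918.55 = 12184.69
Difference = |11723.40 − 12184.69| = 461.29

Supplier A is cheaper by CNY 461.29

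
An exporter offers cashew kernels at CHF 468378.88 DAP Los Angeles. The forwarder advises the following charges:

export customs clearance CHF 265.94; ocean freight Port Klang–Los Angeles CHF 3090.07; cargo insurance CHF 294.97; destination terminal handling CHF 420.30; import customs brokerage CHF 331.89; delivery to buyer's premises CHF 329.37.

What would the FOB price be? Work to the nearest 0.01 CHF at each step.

FOB price: CHF 464244.17

Not relevant to the conversion: export clearance — on the seller under both DAP and FOB; already in the DAP price and stays in the FOB price. brokerage — on the buyer under both terms; not part of either seller's price.
From DAP to FOB, the seller no longer bears: freight, insurance, destination terminal, delivery.
FOB price = 468378.88 − 3090.07 − 294.97 − 420.30 − 329.37 = 464244.17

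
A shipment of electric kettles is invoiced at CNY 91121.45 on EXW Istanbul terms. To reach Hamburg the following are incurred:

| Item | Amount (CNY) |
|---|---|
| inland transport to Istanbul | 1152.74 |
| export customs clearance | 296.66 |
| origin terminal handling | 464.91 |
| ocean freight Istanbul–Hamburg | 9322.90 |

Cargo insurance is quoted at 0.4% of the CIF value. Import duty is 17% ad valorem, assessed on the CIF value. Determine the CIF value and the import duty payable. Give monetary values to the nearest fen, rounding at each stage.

Let C be the CIF value. C = EXW price + pre-shipment costs + freight + 0.4% × C
C − 0.4% × C = 91121.45 + 1152.74 + 296.66 + 464.91 + 9322.90
0.996 × C = 102358.66
C = 102358.66 / 0.996 = 102769.74
Insurance premium = 0.4% × 102769.74 = 411.08
Import duty = 102769.74 × 17% = 17470.86

CIF value: CNY 102769.74; import duty: CNY 17470.86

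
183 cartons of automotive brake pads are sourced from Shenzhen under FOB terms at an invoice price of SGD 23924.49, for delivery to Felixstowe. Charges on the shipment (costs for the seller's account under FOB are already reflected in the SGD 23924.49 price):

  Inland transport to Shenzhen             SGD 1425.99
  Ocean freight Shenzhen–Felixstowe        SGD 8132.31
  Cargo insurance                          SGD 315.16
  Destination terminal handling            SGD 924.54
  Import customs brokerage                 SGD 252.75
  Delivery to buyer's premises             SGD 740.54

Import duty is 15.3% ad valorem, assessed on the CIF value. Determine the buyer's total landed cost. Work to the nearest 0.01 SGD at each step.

FOB: the seller bears costs until goods are on board at the origin port; the buyer bears freight, insurance and all costs thereafter.
Already in the invoice (seller's account under FOB): inland to port — exclude.
CIF value = FOB price + freight + insurance = 23924.49 + 8132.31 + 315.16 = 32371.96
Import duty = 32371.96 × 15.3% = 4952.91
Buyer bears: freight 8132.31 + insurance 315.16 + destination terminal 924.54 + brokerage 252.75 + delivery 740.54 + duty 4952.91 = 15318.21
Landed cost = invoice 23924.49 + 15318.21 = 39242.70

Total landed cost: SGD 39242.70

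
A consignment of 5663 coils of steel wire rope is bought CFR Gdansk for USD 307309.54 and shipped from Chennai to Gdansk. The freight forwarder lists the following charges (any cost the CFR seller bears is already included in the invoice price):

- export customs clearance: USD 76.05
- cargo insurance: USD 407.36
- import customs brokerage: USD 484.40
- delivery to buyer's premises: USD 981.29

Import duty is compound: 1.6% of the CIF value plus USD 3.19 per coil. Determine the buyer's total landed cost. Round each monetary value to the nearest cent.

Total landed cost: USD 332171.03

CFR: the seller pays costs through ocean freight to the destination port, but not insurance.
Already in the invoice (seller's account under CFR): export clearance — exclude.
CIF value = CFR price + insurance = 307309.54 + 407.36 = 307716.90
Ad valorem component: 307716.90 × 1.6% = 4923.47
Specific component: 5663 × 3.19 = 18064.97
Import duty = 4923.47 + 18064.97 = 22988.44
Buyer bears: insurance 407.36 + brokerage 484.40 + delivery 981.29 + duty 22988.44 = 24861.49
Landed cost = invoice 307309.54 + 24861.49 = 332171.03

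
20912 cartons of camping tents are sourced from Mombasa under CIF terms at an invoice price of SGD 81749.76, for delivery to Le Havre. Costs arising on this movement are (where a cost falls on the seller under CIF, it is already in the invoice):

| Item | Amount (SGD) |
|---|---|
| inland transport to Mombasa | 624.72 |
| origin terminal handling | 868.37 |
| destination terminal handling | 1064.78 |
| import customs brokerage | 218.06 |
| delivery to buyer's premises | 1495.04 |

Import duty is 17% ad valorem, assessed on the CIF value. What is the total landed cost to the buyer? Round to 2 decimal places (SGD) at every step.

CIF: the seller pays costs through ocean freight and marine insurance to the destination port.
Already in the invoice (seller's account under CIF): inland to port, origin terminal — exclude.
The CIF price already equals the CIF value: 81749.76
Import duty = 81749.76 × 17% = 13897.46
Buyer bears: destination terminal 1064.78 + brokerage 218.06 + delivery 1495.04 + duty 13897.46 = 16675.34
Landed cost = invoice 81749.76 + 16675.34 = 98425.10

Total landed cost: SGD 98425.10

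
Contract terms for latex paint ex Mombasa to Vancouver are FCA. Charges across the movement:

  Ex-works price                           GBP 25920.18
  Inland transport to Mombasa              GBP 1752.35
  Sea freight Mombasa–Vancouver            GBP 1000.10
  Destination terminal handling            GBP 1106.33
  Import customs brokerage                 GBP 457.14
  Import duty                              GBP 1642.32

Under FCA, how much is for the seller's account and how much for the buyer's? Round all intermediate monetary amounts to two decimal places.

Seller: GBP 27672.53; buyer: GBP 4205.89

FCA: the seller delivers export-cleared goods to the carrier; the buyer bears costs from that point.
Seller's account: goods 25920.18 + inland to port 1752.35 = 27672.53
Buyer's account: freight 1000.10 + destination terminal 1106.33 + brokerage 457.14 + duty 1642.32 = 4205.89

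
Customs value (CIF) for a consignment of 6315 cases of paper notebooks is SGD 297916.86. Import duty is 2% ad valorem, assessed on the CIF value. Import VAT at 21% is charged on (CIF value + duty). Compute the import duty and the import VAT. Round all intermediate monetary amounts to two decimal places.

Import duty: SGD 5958.34; import VAT: SGD 63813.79

Import duty = 297916.86 × 2% = 5958.34
VAT base = CIF + duty = 297916.86 + 5958.34 = 303875.20
Import VAT = 303875.20 × 21% = 63813.79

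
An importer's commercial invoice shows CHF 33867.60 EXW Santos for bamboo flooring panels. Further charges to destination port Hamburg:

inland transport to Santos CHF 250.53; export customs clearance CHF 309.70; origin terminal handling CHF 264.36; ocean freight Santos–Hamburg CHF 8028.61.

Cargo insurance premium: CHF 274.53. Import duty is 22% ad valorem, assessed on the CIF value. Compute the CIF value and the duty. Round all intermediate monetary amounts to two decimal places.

CIF = EXW price + pre-shipment costs + freight + insurance
CIF = 33867.60 + 250.53 + 309.70 + 264.36 + 8028.61 + 274.53 = 42995.33
Import duty = 42995.33 × 22% = 9458.97

CIF value: CHF 42995.33; import duty: CHF 9458.97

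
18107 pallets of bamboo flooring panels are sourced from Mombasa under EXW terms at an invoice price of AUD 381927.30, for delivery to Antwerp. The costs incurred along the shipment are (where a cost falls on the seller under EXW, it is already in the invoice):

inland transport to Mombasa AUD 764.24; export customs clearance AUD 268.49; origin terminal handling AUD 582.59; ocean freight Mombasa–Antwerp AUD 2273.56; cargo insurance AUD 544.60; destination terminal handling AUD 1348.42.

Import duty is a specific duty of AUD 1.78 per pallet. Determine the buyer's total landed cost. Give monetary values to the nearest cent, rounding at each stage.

Total landed cost: AUD 419939.66

EXW: the seller makes goods available at their premises; the buyer bears all onward costs.
CIF value = EXW price + inland to port + export clearance + origin terminal + freight + insurance = 381927.30 + 764.24 + 268.49 + 582.59 + 2273.56 + 544.60 = 386360.78
Import duty = 18107 × 1.78 = 32230.46
Buyer bears: inland to port 764.24 + export clearance 268.49 + origin terminal 582.59 + freight 2273.56 + insurance 544.60 + destination terminal 1348.42 + duty 32230.46 = 38012.36
Landed cost = invoice 381927.30 + 38012.36 = 419939.66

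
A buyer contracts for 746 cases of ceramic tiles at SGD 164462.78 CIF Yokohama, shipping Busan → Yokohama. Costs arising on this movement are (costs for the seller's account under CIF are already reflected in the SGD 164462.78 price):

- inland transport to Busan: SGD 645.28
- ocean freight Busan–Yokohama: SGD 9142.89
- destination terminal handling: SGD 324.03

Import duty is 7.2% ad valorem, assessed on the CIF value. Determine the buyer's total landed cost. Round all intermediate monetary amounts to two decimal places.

Total landed cost: SGD 176628.13

CIF: the seller pays costs through ocean freight and marine insurance to the destination port.
Already in the invoice (seller's account under CIF): inland to port, freight — exclude.
The CIF price already equals the CIF value: 164462.78
Import duty = 164462.78 × 7.2% = 11841.32
Buyer bears: destination terminal 324.03 + duty 11841.32 = 12165.35
Landed cost = invoice 164462.78 + 12165.35 = 176628.13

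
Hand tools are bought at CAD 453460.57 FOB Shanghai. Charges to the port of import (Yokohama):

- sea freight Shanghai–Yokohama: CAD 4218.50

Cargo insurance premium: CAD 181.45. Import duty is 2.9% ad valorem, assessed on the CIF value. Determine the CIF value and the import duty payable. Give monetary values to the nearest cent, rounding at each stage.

CIF = FOB price + freight + insurance
CIF = 453460.57 + 4218.50 + 181.45 = 457860.52
Import duty = 457860.52 × 2.9% = 13277.96

CIF value: CAD 457860.52; import duty: CAD 13277.96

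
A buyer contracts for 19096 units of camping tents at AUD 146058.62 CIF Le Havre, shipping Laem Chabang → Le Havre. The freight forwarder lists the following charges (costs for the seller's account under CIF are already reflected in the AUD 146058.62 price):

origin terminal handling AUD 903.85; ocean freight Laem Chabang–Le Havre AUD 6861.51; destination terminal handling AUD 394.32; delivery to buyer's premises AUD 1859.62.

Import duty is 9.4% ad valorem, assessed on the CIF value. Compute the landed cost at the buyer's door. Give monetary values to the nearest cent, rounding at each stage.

CIF: the seller pays costs through ocean freight and marine insurance to the destination port.
Already in the invoice (seller's account under CIF): origin terminal, freight — exclude.
The CIF price already equals the CIF value: 146058.62
Import duty = 146058.62 × 9.4% = 13729.51
Buyer bears: destination terminal 394.32 + delivery 1859.62 + duty 13729.51 = 15983.45
Landed cost = invoice 146058.62 + 15983.45 = 162042.07

Total landed cost: AUD 162042.07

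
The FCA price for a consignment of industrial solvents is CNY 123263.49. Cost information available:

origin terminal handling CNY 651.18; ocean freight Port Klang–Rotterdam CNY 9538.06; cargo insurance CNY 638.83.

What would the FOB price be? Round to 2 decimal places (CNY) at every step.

Not relevant to the conversion: freight, insurance — on the buyer under both terms; not part of either seller's price.
From FCA to FOB, the seller additionally bears: origin terminal.
FOB price = 123263.49 + 651.18 = 123914.67

FOB price: CNY 123914.67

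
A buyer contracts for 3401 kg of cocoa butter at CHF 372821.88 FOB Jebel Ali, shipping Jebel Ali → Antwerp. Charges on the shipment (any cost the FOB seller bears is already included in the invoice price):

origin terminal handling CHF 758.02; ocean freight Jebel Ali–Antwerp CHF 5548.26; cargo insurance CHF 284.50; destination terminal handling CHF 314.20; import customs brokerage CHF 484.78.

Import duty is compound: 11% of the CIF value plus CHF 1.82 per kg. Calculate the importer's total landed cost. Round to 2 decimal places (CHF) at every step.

FOB: the seller bears costs until goods are on board at the origin port; the buyer bears freight, insurance and all costs thereafter.
Already in the invoice (seller's account under FOB): origin terminal — exclude.
CIF value = FOB price + freight + insurance = 372821.88 + 5548.26 + 284.50 = 378654.64
Ad valorem component: 378654.64 × 11% = 41652.01
Specific component: 3401 × 1.82 = 6189.82
Import duty = 41652.01 + 6189.82 = 47841.83
Buyer bears: freight 5548.26 + insurance 284.50 + destination terminal 314.20 + brokerage 484.78 + duty 47841.83 = 54473.57
Landed cost = invoice 372821.88 + 54473.57 = 427295.45

Total landed cost: CHF 427295.45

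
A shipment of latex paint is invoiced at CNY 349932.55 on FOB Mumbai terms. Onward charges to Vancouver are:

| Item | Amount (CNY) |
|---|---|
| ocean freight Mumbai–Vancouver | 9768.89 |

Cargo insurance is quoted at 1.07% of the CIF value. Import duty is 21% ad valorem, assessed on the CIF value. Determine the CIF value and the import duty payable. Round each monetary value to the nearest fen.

CIF value: CNY 363591.87; import duty: CNY 76354.29

Let C be the CIF value. C = FOB price + freight + 1.07% × C
C − 1.07% × C = 349932.55 + 9768.89
0.9893 × C = 359701.44
C = 359701.44 / 0.9893 = 363591.87
Insurance premium = 1.07% × 363591.87 = 3890.43
Import duty = 363591.87 × 21% = 76354.29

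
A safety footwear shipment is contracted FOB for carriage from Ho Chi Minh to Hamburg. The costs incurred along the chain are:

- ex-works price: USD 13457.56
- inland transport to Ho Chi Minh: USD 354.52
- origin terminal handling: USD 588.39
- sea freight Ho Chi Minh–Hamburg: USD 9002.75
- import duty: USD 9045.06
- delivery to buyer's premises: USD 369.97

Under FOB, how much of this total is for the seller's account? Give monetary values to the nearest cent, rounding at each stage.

FOB: the seller bears costs until goods are on board at the origin port; the buyer bears freight, insurance and all costs thereafter.
Seller's account: goods 13457.56 + inland to port 354.52 + origin terminal 588.39 = 14400.47
Buyer's account: freight 9002.75 + duty 9045.06 + delivery 369.97 = 18417.78

Seller's account: USD 14400.47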